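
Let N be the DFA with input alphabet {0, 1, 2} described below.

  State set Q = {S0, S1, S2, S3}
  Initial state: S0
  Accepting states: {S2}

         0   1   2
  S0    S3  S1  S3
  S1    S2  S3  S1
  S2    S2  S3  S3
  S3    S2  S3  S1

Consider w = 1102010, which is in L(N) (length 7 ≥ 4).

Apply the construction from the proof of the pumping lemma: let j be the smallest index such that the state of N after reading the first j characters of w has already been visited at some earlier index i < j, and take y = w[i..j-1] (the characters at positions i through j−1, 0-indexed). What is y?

Run of N on w = 1 1 0 2 0 1 0:
  step 0: S0  (start)
  step 1: S1  (read 1: S0→S1)
  step 2: S3  (read 1: S1→S3)
  step 3: S2  (read 0: S3→S2)
  step 4: S3  (read 2: S2→S3)   ← first repeat (S3 seen earlier)
  step 5: S2  (read 0: S3→S2)
  step 6: S3  (read 1: S2→S3)
  step 7: S2  (read 0: S3→S2)

So i = 2, j = 4, giving x = w[0:2] = 11, y = w[2:4] = 02, z = w[4:7] = 010.
Check: |xy| = 4 ≤ 4 and |y| = 2 ≥ 1. Reading y takes N from S3 back to S3, so every xyⁱz is accepted.
With |Q| = 4, pigeonhole forces a state repeat no later than step 4; the substring read between the first and second visits to that state can be pumped.

02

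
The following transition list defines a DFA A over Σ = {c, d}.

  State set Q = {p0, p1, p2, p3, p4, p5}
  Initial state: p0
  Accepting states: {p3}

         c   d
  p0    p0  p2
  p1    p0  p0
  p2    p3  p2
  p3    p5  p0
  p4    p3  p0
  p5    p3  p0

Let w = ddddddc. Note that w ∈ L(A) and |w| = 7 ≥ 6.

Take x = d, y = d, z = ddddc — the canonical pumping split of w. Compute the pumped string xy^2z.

xy^2z = d·d·d·ddddc = dddddddc.
Reading y = d takes A from p2 back to p2, so after x·y·y the machine is still in p2, and z then leads to the accepting state p3. Hence dddddddc ∈ L(A).

dddddddc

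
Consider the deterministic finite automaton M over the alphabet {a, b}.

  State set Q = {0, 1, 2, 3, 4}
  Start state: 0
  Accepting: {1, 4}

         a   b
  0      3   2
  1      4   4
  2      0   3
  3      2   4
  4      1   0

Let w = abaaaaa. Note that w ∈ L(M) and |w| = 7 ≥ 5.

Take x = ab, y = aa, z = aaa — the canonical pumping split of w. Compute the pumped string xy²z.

abaaaaaaa

xy^2z = ab·aa·aa·aaa = abaaaaaaa.
Reading y = aa takes M from 4 back to 4, so after x·y·y the machine is still in 4, and z then leads to the accepting state 1. Hence abaaaaaaa ∈ L(M).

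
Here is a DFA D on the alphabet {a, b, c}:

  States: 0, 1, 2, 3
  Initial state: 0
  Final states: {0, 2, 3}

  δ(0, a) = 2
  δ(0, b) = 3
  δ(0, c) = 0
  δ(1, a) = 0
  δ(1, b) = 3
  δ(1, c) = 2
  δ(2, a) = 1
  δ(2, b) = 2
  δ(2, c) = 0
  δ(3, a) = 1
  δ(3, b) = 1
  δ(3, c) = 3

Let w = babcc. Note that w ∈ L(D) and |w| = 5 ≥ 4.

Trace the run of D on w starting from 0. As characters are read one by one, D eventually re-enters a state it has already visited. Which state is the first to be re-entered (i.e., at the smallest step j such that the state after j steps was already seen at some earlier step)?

State sequence: 0 -b-> 3 -a-> 1 -b-> 3 -c-> 3 -c-> 3
First repeat at step 3: 3 was already visited.

The earliest repeat is at step j = 3: D is in 3, which it already visited at step i = 1.

3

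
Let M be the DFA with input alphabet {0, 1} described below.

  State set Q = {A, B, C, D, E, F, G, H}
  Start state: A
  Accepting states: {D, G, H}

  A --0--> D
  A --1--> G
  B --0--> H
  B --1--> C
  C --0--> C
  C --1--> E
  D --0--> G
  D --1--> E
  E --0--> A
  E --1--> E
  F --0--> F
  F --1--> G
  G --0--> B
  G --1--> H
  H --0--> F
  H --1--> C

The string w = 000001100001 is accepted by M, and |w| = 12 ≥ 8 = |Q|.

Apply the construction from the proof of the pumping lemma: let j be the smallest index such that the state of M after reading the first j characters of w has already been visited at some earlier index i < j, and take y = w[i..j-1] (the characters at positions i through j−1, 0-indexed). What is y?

State sequence: A -0-> D -0-> G -0-> B -0-> H -0-> F -1-> G -1-> H -0-> F -0-> F -0-> F -0-> F -1-> G
First repeat at step 6: G was already visited.

So i = 2, j = 6, giving x = w[0:2] = 00, y = w[2:6] = 0001, z = w[6:12] = 100001.
Check: |xy| = 6 ≤ 8 and |y| = 4 ≥ 1. Reading y takes M from G back to G, so every xyⁱz is accepted.
With |Q| = 8, pigeonhole forces a state repeat no later than step 8; the substring read between the first and second visits to that state can be pumped.

0001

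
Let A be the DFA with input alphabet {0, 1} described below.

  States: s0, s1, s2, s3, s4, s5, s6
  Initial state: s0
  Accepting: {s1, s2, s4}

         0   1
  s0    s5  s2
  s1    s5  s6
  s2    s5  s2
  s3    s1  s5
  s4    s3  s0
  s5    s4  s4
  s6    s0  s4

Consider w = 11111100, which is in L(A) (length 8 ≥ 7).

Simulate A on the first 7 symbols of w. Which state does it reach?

s5

State sequence: s0 -1-> s2 -1-> s2 -1-> s2 -1-> s2 -1-> s2 -1-> s2 -0-> s5

After reading 7 characters, A is in state s5.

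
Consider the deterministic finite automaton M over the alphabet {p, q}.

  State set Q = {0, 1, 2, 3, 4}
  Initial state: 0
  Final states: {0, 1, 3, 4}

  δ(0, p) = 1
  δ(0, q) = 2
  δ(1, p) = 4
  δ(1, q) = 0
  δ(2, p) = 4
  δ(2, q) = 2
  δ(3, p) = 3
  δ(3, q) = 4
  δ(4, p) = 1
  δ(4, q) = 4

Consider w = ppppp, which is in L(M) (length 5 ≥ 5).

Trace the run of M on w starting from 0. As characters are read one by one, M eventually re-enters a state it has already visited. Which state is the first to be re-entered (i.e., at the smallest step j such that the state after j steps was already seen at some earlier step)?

State sequence: 0 -p-> 1 -p-> 4 -p-> 1 -p-> 4 -p-> 1
First repeat at step 3: 1 was already visited.

The earliest repeat is at step j = 3: M is in 1, which it already visited at step i = 1.
With |Q| = 5, pigeonhole forces a state repeat no later than step 5; the substring read between the first and second visits to that state can be pumped.

1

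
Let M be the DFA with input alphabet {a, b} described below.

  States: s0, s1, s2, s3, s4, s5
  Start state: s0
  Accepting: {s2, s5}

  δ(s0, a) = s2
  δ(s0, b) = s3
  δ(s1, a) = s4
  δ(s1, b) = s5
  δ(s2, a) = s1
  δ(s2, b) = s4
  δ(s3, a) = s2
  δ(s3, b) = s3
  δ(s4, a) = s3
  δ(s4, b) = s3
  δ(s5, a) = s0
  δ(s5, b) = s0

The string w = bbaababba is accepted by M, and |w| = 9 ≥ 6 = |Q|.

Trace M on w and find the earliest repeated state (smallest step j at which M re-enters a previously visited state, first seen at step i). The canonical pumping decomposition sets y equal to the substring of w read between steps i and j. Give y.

b

Run of M on w = b b a a b a b b a:
  step 0: s0  (start)
  step 1: s3  (read b: s0→s3)
  step 2: s3  (read b: s3→s3)   ← first repeat (s3 seen earlier)
  step 3: s2  (read a: s3→s2)
  step 4: s1  (read a: s2→s1)
  step 5: s5  (read b: s1→s5)
  step 6: s0  (read a: s5→s0)
  step 7: s3  (read b: s0→s3)
  step 8: s3  (read b: s3→s3)
  step 9: s2  (read a: s3→s2)

So i = 1, j = 2, giving x = w[0:1] = b, y = w[1:2] = b, z = w[2:9] = aababba.
Check: |xy| = 2 ≤ 6 and |y| = 1 ≥ 1. Reading y takes M from s3 back to s3, so every xyⁱz is accepted.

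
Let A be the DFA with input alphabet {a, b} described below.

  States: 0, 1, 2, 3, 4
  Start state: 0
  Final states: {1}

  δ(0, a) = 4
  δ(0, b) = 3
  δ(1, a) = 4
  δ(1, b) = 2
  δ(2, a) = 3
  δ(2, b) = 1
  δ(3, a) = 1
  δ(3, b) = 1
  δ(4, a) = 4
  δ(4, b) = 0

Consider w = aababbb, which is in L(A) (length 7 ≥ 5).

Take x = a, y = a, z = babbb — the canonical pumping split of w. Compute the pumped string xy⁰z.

ababbb

xy⁰z = xz = a·babbb = ababbb.
Reading y = a takes A from 4 back to 4, so after x the machine is still in 4, and z then leads to the accepting state 1. Hence ababbb ∈ L(A).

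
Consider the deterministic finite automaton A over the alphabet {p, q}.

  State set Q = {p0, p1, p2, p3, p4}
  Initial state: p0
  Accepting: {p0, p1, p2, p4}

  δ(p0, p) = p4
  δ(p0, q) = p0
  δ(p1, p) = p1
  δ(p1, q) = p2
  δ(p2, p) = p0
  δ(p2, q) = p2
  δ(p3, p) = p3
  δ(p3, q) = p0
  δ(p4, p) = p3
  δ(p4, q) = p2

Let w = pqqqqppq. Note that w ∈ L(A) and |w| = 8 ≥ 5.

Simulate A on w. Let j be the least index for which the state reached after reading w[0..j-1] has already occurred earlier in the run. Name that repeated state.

p2

Run of A on w = p q q q q p p q:
  step 0: p0  (start)
  step 1: p4  (read p: p0→p4)
  step 2: p2  (read q: p4→p2)
  step 3: p2  (read q: p2→p2)   ← first repeat (p2 seen earlier)
  step 4: p2  (read q: p2→p2)
  step 5: p2  (read q: p2→p2)
  step 6: p0  (read p: p2→p0)
  step 7: p4  (read p: p0→p4)
  step 8: p2  (read q: p4→p2)

The earliest repeat is at step j = 3: A is in p2, which it already visited at step i = 2.
Since A has 5 states, any run of length ≥ 5 visits 5+1 states, so by pigeonhole some state repeats within the first 5 steps — that repeat gives the pumpable loop.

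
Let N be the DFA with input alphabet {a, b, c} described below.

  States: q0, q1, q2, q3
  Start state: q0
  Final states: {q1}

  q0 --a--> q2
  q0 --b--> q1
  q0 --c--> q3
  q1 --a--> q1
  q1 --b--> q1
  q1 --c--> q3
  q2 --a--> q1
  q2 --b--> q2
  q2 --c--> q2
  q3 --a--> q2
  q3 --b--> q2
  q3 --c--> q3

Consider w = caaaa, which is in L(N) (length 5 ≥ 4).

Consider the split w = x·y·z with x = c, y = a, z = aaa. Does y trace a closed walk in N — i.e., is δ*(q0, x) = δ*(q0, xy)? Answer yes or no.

no

State sequence: q0 -c-> q3 -a-> q2

After x (step 1): q3. After xy (step 2): q2.
They differ (q3 ≠ q2), so y is not a cycle from the state after x; this split is not the one the pumping-lemma construction produces, and pumping y need not keep the string in L(N).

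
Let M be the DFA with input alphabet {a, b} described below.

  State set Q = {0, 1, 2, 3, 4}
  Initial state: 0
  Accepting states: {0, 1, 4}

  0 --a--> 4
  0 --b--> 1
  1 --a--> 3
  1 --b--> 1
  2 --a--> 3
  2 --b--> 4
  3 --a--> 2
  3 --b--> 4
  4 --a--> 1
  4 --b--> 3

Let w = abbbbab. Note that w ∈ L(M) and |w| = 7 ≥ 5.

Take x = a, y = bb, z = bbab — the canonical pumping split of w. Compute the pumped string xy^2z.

xy^2z = a·bb·bb·bbab = abbbbbbab.
Reading y = bb takes M from 4 back to 4, so after x·y·y the machine is still in 4, and z then leads to the accepting state 1. Hence abbbbbbab ∈ L(M).

abbbbbbab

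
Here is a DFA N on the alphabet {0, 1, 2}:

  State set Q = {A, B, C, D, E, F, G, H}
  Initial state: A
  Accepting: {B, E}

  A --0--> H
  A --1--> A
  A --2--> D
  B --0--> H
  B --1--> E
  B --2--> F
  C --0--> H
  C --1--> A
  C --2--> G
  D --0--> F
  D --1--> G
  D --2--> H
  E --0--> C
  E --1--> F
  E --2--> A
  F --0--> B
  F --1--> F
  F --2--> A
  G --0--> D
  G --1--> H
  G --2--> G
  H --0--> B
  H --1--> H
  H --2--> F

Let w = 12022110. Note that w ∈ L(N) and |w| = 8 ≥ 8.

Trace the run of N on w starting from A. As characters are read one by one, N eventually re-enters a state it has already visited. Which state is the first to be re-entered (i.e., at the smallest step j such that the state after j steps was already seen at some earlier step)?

A

State sequence: A -1-> A -2-> D -0-> F -2-> A -2-> D -1-> G -1-> H -0-> B
First repeat at step 1: A was already visited.

The earliest repeat is at step j = 1: N is in A, which it already visited at step i = 0.
Since N has 8 states, any run of length ≥ 8 visits 8+1 states, so by pigeonhole some state repeats within the first 8 steps — that repeat gives the pumpable loop.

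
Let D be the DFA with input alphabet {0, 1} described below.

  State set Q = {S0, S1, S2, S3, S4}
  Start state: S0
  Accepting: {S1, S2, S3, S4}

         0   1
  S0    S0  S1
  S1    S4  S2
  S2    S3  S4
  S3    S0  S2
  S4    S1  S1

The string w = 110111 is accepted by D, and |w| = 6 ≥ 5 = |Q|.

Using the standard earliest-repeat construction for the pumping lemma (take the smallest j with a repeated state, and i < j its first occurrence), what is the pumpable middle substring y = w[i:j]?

01

State sequence: S0 -1-> S1 -1-> S2 -0-> S3 -1-> S2 -1-> S4 -1-> S1
First repeat at step 4: S2 was already visited.

So i = 2, j = 4, giving x = w[0:2] = 11, y = w[2:4] = 01, z = w[4:6] = 11.
Check: |xy| = 4 ≤ 5 and |y| = 2 ≥ 1. Reading y takes D from S2 back to S2, so every xyⁱz is accepted.
The DFA has 5 states, so the proof of the pumping lemma guarantees a repeated state among the first 5+1 visited; the segment between the two visits is the pumpable y.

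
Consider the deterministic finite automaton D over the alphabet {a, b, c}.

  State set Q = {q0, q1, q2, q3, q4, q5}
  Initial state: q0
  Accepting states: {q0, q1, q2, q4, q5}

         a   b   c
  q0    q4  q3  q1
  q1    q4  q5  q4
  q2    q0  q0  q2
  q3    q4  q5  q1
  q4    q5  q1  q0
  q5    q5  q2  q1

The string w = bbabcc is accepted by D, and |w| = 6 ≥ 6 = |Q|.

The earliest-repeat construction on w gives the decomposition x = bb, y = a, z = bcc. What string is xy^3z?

bbaaabcc

xy^3z = bb·a·a·a·bcc = bbaaabcc.
Reading y = a takes D from q5 back to q5, so after x·y·y·y the machine is still in q5, and z then leads to the accepting state q2. Hence bbaaabcc ∈ L(D).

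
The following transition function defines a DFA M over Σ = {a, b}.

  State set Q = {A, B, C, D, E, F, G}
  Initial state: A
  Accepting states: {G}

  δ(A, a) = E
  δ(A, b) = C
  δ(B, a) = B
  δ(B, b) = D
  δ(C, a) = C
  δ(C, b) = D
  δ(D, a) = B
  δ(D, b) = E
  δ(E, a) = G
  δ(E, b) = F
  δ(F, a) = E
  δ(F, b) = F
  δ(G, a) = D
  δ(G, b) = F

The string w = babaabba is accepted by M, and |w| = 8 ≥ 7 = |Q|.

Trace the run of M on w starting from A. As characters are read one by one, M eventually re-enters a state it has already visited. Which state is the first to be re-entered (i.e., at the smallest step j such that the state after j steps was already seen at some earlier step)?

C

State sequence: A -b-> C -a-> C -b-> D -a-> B -a-> B -b-> D -b-> E -a-> G
First repeat at step 2: C was already visited.

The earliest repeat is at step j = 2: M is in C, which it already visited at step i = 1.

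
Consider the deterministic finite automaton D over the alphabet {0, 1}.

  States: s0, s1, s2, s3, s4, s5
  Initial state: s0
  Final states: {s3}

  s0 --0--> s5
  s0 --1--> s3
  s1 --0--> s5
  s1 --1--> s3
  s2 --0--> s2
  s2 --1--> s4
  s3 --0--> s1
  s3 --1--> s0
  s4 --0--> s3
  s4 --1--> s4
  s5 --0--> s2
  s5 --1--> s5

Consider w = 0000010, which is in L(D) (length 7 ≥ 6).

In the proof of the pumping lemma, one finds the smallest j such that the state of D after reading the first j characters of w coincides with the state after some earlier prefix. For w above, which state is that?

s2

Run of D on w = 0 0 0 0 0 1 0:
  step 0: s0  (start)
  step 1: s5  (read 0: s0→s5)
  step 2: s2  (read 0: s5→s2)
  step 3: s2  (read 0: s2→s2)   ← first repeat (s2 seen earlier)
  step 4: s2  (read 0: s2→s2)
  step 5: s2  (read 0: s2→s2)
  step 6: s4  (read 1: s2→s4)
  step 7: s3  (read 0: s4→s3)

The earliest repeat is at step j = 3: D is in s2, which it already visited at step i = 2.
Since D has 6 states, any run of length ≥ 6 visits 6+1 states, so by pigeonhole some state repeats within the first 6 steps — that repeat gives the pumpable loop.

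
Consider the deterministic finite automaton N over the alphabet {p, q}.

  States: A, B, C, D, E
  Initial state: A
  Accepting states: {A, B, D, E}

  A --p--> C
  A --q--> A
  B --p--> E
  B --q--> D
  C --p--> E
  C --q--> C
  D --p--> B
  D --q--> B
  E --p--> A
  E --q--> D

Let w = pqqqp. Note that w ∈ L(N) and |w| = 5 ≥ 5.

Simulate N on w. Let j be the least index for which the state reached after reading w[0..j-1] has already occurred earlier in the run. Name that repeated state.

C

Run of N on w = p q q q p:
  step 0: A  (start)
  step 1: C  (read p: A→C)
  step 2: C  (read q: C→C)   ← first repeat (C seen earlier)
  step 3: C  (read q: C→C)
  step 4: C  (read q: C→C)
  step 5: E  (read p: C→E)

The earliest repeat is at step j = 2: N is in C, which it already visited at step i = 1.
Since N has 5 states, any run of length ≥ 5 visits 5+1 states, so by pigeonhole some state repeats within the first 5 steps — that repeat gives the pumpable loop.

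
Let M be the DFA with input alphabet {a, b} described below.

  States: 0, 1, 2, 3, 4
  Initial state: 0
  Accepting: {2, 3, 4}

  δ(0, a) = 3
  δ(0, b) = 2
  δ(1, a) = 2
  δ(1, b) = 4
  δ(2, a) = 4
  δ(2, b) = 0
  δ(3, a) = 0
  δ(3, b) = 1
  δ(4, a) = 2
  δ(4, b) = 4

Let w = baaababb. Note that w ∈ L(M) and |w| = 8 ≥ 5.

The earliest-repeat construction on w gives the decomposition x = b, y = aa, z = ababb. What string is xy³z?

xy^3z = b·aa·aa·aa·ababb = baaaaaaababb.
Reading y = aa takes M from 2 back to 2, so after x·y·y·y the machine is still in 2, and z then leads to the accepting state 2. Hence baaaaaaababb ∈ L(M).

baaaaaaababb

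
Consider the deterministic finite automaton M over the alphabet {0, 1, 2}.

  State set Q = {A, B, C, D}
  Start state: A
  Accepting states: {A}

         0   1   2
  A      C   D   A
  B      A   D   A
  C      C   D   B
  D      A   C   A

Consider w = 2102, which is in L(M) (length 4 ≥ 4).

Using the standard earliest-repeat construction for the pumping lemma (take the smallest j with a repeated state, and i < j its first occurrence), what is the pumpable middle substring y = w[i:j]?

2

State sequence: A -2-> A -1-> D -0-> A -2-> A
First repeat at step 1: A was already visited.

So i = 0, j = 1, giving x = w[0:0] = ε, y = w[0:1] = 2, z = w[1:4] = 102.
Check: |xy| = 1 ≤ 4 and |y| = 1 ≥ 1. Reading y takes M from A back to A, so every xyⁱz is accepted.
Pumping length from the standard proof: p = 4 (the number of states). The repeated state found above gives |xy| = j ≤ 4 and |y| = j − i ≥ 1.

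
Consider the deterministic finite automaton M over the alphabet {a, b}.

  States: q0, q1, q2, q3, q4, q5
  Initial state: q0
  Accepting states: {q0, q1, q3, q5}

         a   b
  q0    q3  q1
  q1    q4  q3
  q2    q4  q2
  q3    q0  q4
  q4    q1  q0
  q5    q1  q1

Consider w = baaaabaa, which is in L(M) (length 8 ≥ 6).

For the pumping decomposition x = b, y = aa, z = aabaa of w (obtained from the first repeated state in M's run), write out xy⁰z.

xy⁰z = xz = b·aabaa = baabaa.
Reading y = aa takes M from q1 back to q1, so after x the machine is still in q1, and z then leads to the accepting state q3. Hence baabaa ∈ L(M).

baabaa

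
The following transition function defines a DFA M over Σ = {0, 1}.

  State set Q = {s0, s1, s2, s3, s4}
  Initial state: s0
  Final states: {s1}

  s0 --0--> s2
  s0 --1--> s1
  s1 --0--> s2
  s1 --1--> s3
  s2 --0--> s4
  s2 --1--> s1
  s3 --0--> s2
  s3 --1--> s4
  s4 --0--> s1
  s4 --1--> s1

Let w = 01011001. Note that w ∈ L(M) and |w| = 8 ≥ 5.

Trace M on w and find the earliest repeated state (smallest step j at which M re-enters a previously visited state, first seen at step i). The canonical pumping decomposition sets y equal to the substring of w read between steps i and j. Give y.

10

State sequence: s0 -0-> s2 -1-> s1 -0-> s2 -1-> s1 -1-> s3 -0-> s2 -0-> s4 -1-> s1
First repeat at step 3: s2 was already visited.

So i = 1, j = 3, giving x = w[0:1] = 0, y = w[1:3] = 10, z = w[3:8] = 11001.
Check: |xy| = 3 ≤ 5 and |y| = 2 ≥ 1. Reading y takes M from s2 back to s2, so every xyⁱz is accepted.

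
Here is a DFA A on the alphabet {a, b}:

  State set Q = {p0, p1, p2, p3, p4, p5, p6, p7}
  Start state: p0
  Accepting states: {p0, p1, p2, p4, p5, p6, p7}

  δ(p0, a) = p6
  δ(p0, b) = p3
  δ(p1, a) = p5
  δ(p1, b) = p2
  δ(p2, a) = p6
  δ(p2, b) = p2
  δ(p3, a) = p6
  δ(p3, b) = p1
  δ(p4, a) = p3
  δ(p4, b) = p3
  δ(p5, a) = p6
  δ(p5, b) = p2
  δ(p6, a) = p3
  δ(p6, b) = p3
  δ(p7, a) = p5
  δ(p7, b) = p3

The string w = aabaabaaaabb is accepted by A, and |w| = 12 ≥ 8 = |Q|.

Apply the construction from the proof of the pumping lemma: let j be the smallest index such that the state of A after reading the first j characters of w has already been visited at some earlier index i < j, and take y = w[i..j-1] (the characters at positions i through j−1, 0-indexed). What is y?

abaa

Run of A on w = a a b a a b a a a a b b:
  step 0: p0  (start)
  step 1: p6  (read a: p0→p6)
  step 2: p3  (read a: p6→p3)
  step 3: p1  (read b: p3→p1)
  step 4: p5  (read a: p1→p5)
  step 5: p6  (read a: p5→p6)   ← first repeat (p6 seen earlier)
  step 6: p3  (read b: p6→p3)
  step 7: p6  (read a: p3→p6)
  step 8: p3  (read a: p6→p3)
  step 9: p6  (read a: p3→p6)
  step 10: p3  (read a: p6→p3)
  step 11: p1  (read b: p3→p1)
  step 12: p2  (read b: p1→p2)

So i = 1, j = 5, giving x = w[0:1] = a, y = w[1:5] = abaa, z = w[5:12] = baaaabb.
Check: |xy| = 5 ≤ 8 and |y| = 4 ≥ 1. Reading y takes A from p6 back to p6, so every xyⁱz is accepted.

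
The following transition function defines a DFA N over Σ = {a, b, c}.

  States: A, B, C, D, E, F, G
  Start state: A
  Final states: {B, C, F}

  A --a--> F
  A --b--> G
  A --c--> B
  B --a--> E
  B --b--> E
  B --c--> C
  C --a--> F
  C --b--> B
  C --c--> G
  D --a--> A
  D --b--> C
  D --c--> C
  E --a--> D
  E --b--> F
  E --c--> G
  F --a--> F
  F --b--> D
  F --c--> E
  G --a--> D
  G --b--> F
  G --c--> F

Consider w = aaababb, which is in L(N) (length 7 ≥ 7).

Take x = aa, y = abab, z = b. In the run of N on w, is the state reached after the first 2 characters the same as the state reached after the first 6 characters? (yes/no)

no

Run of N on the first 6 characters of w = a a a b a b:
  step 0: A  (start)
  step 1: F  (read a: A→F)
  step 2: F  (read a: F→F)
  step 3: F  (read a: F→F)
  step 4: D  (read b: F→D)
  step 5: A  (read a: D→A)
  step 6: G  (read b: A→G)

After x (step 2): F. After xy (step 6): G.
They differ (F ≠ G), so y is not a cycle from the state after x; this split is not the one the pumping-lemma construction produces, and pumping y need not keep the string in L(N).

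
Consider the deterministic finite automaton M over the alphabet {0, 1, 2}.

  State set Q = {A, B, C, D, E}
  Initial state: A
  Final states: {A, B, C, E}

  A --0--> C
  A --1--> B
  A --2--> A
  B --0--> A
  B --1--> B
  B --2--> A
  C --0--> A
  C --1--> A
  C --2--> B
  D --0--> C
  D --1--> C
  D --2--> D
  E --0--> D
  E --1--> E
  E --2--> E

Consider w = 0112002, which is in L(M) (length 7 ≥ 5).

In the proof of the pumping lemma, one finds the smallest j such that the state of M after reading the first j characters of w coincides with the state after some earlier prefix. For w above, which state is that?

A

State sequence: A -0-> C -1-> A -1-> B -2-> A -0-> C -0-> A -2-> A
First repeat at step 2: A was already visited.

The earliest repeat is at step j = 2: M is in A, which it already visited at step i = 0.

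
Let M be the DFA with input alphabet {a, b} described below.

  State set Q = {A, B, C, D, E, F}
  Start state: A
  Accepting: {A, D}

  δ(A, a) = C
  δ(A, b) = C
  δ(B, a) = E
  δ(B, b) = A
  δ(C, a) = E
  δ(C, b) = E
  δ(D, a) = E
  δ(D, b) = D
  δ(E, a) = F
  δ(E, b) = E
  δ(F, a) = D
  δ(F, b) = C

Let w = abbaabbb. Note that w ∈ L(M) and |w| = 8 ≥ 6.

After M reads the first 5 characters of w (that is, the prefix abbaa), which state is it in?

D

State sequence: A -a-> C -b-> E -b-> E -a-> F -a-> D

After reading 5 characters, M is in state D.
(This kind of state-tracing is the core of the pumping-lemma construction: with 6 states, pigeonhole forces a repeat within the first 6 steps.)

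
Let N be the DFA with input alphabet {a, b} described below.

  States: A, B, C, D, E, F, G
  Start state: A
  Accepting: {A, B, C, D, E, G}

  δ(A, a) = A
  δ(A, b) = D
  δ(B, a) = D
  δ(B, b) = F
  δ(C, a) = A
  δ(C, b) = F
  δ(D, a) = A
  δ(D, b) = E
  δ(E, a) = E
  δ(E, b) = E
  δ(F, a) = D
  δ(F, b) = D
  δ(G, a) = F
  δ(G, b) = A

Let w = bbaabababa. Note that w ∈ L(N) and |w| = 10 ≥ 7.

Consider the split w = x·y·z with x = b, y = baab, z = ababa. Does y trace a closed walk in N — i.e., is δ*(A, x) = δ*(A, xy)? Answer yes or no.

no

Run of N on the first 5 characters of w = b b a a b:
  step 0: A  (start)
  step 1: D  (read b: A→D)
  step 2: E  (read b: D→E)
  step 3: E  (read a: E→E)
  step 4: E  (read a: E→E)
  step 5: E  (read b: E→E)

After x (step 1): D. After xy (step 5): E.
They differ (D ≠ E), so y is not a cycle from the state after x; this split is not the one the pumping-lemma construction produces, and pumping y need not keep the string in L(N).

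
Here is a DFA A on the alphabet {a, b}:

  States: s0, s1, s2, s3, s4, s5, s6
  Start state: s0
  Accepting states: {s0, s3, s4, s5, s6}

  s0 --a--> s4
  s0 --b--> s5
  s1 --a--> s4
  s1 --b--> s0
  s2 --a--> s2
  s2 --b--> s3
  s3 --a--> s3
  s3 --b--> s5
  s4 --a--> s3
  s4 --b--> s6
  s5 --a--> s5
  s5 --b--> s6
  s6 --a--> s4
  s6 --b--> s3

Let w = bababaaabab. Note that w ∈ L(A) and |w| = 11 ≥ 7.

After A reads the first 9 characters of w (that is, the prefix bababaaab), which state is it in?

s5

Run of A on the first 9 characters of w = b a b a b a a a b:
  step 0: s0  (start)
  step 1: s5  (read b: s0→s5)
  step 2: s5  (read a: s5→s5)
  step 3: s6  (read b: s5→s6)
  step 4: s4  (read a: s6→s4)
  step 5: s6  (read b: s4→s6)
  step 6: s4  (read a: s6→s4)
  step 7: s3  (read a: s4→s3)
  step 8: s3  (read a: s3→s3)
  step 9: s5  (read b: s3→s5)

After reading 9 characters, A is in state s5.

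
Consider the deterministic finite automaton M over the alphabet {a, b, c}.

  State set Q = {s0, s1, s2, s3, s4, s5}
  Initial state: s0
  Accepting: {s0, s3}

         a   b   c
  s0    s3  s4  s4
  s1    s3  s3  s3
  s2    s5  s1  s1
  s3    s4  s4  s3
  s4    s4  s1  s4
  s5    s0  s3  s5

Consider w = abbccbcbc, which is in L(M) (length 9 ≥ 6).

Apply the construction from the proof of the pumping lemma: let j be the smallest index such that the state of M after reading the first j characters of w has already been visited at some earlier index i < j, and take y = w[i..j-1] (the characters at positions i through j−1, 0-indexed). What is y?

State sequence: s0 -a-> s3 -b-> s4 -b-> s1 -c-> s3 -c-> s3 -b-> s4 -c-> s4 -b-> s1 -c-> s3
First repeat at step 4: s3 was already visited.

So i = 1, j = 4, giving x = w[0:1] = a, y = w[1:4] = bbc, z = w[4:9] = cbcbc.
Check: |xy| = 4 ≤ 6 and |y| = 3 ≥ 1. Reading y takes M from s3 back to s3, so every xyⁱz is accepted.
Pumping length from the standard proof: p = 6 (the number of states). The repeated state found above gives |xy| = j ≤ 6 and |y| = j − i ≥ 1.

bbc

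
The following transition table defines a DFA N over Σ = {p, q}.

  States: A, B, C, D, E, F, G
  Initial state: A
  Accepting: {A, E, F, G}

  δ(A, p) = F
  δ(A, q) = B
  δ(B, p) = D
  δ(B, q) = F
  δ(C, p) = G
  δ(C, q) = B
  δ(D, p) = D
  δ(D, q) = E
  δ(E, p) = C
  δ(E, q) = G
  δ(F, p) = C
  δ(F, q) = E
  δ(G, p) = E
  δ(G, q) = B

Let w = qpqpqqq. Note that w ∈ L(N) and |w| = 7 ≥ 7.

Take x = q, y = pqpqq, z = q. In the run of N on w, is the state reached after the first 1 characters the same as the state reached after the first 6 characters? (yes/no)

State sequence: A -q-> B -p-> D -q-> E -p-> C -q-> B -q-> F

After x (step 1): B. After xy (step 6): F.
They differ (B ≠ F), so y is not a cycle from the state after x; this split is not the one the pumping-lemma construction produces, and pumping y need not keep the string in L(N).

no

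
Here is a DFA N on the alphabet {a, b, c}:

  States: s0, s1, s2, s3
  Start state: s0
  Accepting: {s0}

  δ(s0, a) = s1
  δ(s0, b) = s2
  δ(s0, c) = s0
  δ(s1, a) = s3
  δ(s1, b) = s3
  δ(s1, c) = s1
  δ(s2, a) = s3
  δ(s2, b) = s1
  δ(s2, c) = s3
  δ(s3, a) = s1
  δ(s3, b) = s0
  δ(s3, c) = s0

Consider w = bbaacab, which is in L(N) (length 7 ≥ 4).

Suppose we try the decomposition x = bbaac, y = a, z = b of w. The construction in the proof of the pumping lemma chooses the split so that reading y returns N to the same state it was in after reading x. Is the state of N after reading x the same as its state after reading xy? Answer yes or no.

State sequence: s0 -b-> s2 -b-> s1 -a-> s3 -a-> s1 -c-> s1 -a-> s3

After x (step 5): s1. After xy (step 6): s3.
They differ (s1 ≠ s3), so y is not a cycle from the state after x; this split is not the one the pumping-lemma construction produces, and pumping y need not keep the string in L(N).

no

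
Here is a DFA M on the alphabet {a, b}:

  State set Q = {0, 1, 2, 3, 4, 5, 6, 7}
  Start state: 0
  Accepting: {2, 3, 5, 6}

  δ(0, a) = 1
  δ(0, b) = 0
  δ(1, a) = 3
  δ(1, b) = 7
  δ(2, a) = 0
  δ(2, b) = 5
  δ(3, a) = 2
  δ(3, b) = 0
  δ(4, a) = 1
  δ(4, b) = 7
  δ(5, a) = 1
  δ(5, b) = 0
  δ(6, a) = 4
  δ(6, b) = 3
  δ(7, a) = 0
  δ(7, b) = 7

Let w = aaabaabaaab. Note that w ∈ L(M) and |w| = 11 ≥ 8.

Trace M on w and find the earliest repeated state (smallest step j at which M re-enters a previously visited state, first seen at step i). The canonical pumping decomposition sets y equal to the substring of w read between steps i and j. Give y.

aaba

Run of M on w = a a a b a a b a a a b:
  step 0: 0  (start)
  step 1: 1  (read a: 0→1)
  step 2: 3  (read a: 1→3)
  step 3: 2  (read a: 3→2)
  step 4: 5  (read b: 2→5)
  step 5: 1  (read a: 5→1)   ← first repeat (1 seen earlier)
  step 6: 3  (read a: 1→3)
  step 7: 0  (read b: 3→0)
  step 8: 1  (read a: 0→1)
  step 9: 3  (read a: 1→3)
  step 10: 2  (read a: 3→2)
  step 11: 5  (read b: 2→5)

So i = 1, j = 5, giving x = w[0:1] = a, y = w[1:5] = aaba, z = w[5:11] = abaaab.
Check: |xy| = 5 ≤ 8 and |y| = 4 ≥ 1. Reading y takes M from 1 back to 1, so every xyⁱz is accepted.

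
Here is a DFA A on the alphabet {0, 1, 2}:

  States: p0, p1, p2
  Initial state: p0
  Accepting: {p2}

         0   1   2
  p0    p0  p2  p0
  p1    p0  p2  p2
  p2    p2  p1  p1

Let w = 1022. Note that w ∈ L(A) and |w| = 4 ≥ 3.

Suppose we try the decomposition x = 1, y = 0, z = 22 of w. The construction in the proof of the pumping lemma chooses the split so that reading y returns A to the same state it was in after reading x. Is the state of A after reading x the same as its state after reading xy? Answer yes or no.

Run of A on the first 2 characters of w = 1 0:
  step 0: p0  (start)
  step 1: p2  (read 1: p0→p2)
  step 2: p2  (read 0: p2→p2)

After x (step 1): p2. After xy (step 2): p2.
They match, so y = 0 drives A around a cycle from p2 back to itself; pumping y any number of times keeps A in p2 before reading z, and xyⁱz ∈ L(A) for every i ≥ 0.

yes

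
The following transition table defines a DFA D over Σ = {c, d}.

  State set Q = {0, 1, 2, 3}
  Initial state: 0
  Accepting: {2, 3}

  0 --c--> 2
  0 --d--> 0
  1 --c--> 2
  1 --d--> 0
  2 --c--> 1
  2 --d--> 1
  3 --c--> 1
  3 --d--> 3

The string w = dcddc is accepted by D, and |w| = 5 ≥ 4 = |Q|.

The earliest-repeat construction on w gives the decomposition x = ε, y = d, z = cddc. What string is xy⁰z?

cddc

xy⁰z = xz = ε·cddc = cddc.
Reading y = d takes D from 0 back to 0, so after x the machine is still in 0, and z then leads to the accepting state 2. Hence cddc ∈ L(D).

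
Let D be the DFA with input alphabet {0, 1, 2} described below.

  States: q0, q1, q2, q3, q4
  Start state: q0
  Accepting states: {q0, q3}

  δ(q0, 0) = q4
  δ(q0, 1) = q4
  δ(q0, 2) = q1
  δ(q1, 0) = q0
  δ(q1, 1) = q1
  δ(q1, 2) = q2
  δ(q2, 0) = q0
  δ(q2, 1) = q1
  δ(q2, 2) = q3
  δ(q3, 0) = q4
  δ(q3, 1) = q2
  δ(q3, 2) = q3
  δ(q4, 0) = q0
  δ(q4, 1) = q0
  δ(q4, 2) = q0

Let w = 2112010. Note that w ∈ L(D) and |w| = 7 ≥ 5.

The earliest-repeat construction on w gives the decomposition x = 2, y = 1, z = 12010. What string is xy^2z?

xy^2z = 2·1·1·12010 = 21112010.
Reading y = 1 takes D from q1 back to q1, so after x·y·y the machine is still in q1, and z then leads to the accepting state q0. Hence 21112010 ∈ L(D).

21112010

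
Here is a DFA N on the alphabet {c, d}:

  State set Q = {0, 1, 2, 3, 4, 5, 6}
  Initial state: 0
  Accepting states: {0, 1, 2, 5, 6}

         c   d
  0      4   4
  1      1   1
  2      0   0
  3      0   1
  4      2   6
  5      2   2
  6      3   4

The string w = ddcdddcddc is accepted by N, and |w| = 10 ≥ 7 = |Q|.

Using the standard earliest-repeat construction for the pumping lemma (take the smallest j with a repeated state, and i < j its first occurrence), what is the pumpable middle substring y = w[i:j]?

Run of N on w = d d c d d d c d d c:
  step 0: 0  (start)
  step 1: 4  (read d: 0→4)
  step 2: 6  (read d: 4→6)
  step 3: 3  (read c: 6→3)
  step 4: 1  (read d: 3→1)
  step 5: 1  (read d: 1→1)   ← first repeat (1 seen earlier)
  step 6: 1  (read d: 1→1)
  step 7: 1  (read c: 1→1)
  step 8: 1  (read d: 1→1)
  step 9: 1  (read d: 1→1)
  step 10: 1  (read c: 1→1)

So i = 4, j = 5, giving x = w[0:4] = ddcd, y = w[4:5] = d, z = w[5:10] = dcddc.
Check: |xy| = 5 ≤ 7 and |y| = 1 ≥ 1. Reading y takes N from 1 back to 1, so every xyⁱz is accepted.

d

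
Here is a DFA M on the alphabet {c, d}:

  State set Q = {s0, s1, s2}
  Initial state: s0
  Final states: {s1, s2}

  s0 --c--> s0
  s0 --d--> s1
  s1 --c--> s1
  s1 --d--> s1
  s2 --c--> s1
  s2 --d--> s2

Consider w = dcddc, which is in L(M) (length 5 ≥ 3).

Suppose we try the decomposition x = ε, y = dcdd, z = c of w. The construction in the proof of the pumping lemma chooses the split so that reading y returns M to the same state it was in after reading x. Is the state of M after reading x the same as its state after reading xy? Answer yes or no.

no

State sequence: s0 -d-> s1 -c-> s1 -d-> s1 -d-> s1

After x (step 0): s0. After xy (step 4): s1.
They differ (s0 ≠ s1), so y is not a cycle from the state after x; this split is not the one the pumping-lemma construction produces, and pumping y need not keep the string in L(M).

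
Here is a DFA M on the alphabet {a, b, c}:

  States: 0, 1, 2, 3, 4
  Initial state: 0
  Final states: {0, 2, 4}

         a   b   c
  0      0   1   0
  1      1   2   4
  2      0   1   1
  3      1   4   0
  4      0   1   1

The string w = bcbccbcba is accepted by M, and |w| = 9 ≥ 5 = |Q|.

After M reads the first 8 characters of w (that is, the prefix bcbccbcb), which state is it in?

2

State sequence: 0 -b-> 1 -c-> 4 -b-> 1 -c-> 4 -c-> 1 -b-> 2 -c-> 1 -b-> 2

After reading 8 characters, M is in state 2.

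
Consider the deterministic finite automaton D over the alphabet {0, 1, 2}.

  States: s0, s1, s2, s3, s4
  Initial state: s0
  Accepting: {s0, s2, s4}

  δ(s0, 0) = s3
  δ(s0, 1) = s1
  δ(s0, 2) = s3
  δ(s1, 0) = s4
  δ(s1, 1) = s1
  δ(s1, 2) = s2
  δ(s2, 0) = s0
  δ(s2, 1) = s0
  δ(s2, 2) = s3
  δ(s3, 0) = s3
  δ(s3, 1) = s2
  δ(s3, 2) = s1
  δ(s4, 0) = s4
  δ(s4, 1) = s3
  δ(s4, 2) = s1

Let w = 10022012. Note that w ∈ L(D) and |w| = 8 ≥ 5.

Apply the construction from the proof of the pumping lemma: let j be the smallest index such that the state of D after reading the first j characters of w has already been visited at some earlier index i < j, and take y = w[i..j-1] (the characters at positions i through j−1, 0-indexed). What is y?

0

Run of D on w = 1 0 0 2 2 0 1 2:
  step 0: s0  (start)
  step 1: s1  (read 1: s0→s1)
  step 2: s4  (read 0: s1→s4)
  step 3: s4  (read 0: s4→s4)   ← first repeat (s4 seen earlier)
  step 4: s1  (read 2: s4→s1)
  step 5: s2  (read 2: s1→s2)
  step 6: s0  (read 0: s2→s0)
  step 7: s1  (read 1: s0→s1)
  step 8: s2  (read 2: s1→s2)

So i = 2, j = 3, giving x = w[0:2] = 10, y = w[2:3] = 0, z = w[3:8] = 22012.
Check: |xy| = 3 ≤ 5 and |y| = 1 ≥ 1. Reading y takes D from s4 back to s4, so every xyⁱz is accepted.
Since D has 5 states, any run of length ≥ 5 visits 5+1 states, so by pigeonhole some state repeats within the first 5 steps — that repeat gives the pumpable loop.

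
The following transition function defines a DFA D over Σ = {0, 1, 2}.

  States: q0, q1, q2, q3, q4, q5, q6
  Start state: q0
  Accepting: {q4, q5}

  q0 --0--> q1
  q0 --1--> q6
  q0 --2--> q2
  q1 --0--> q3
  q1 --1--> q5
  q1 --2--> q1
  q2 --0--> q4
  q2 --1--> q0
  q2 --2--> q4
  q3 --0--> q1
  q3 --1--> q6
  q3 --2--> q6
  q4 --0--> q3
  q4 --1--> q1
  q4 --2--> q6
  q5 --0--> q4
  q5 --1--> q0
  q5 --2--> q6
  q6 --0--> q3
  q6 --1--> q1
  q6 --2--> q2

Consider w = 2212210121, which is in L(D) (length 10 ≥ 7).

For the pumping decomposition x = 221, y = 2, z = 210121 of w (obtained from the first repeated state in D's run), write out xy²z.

22122210121

xy^2z = 221·2·2·210121 = 22122210121.
Reading y = 2 takes D from q1 back to q1, so after x·y·y the machine is still in q1, and z then leads to the accepting state q5. Hence 22122210121 ∈ L(D).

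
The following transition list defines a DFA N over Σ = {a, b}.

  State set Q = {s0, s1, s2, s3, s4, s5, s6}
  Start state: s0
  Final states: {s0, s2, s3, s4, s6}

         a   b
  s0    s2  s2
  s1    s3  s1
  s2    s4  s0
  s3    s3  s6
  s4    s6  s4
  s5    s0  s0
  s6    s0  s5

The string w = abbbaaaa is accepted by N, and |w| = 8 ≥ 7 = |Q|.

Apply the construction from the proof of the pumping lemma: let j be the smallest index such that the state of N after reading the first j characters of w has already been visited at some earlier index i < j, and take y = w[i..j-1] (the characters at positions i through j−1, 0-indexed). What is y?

State sequence: s0 -a-> s2 -b-> s0 -b-> s2 -b-> s0 -a-> s2 -a-> s4 -a-> s6 -a-> s0
First repeat at step 2: s0 was already visited.

So i = 0, j = 2, giving x = w[0:0] = ε, y = w[0:2] = ab, z = w[2:8] = bbaaaa.
Check: |xy| = 2 ≤ 7 and |y| = 2 ≥ 1. Reading y takes N from s0 back to s0, so every xyⁱz is accepted.
The DFA has 7 states, so the proof of the pumping lemma guarantees a repeated state among the first 7+1 visited; the segment between the two visits is the pumpable y.

ab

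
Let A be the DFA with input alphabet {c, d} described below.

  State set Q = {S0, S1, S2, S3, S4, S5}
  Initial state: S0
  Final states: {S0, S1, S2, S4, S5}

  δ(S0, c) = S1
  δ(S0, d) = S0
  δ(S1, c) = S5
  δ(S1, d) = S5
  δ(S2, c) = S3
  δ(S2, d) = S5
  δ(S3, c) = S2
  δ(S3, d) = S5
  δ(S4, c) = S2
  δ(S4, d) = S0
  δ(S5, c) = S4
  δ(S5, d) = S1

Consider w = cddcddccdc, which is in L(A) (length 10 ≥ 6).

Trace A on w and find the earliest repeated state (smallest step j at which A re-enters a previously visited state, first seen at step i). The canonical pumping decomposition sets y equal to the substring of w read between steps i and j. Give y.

dd

Run of A on w = c d d c d d c c d c:
  step 0: S0  (start)
  step 1: S1  (read c: S0→S1)
  step 2: S5  (read d: S1→S5)
  step 3: S1  (read d: S5→S1)   ← first repeat (S1 seen earlier)
  step 4: S5  (read c: S1→S5)
  step 5: S1  (read d: S5→S1)
  step 6: S5  (read d: S1→S5)
  step 7: S4  (read c: S5→S4)
  step 8: S2  (read c: S4→S2)
  step 9: S5  (read d: S2→S5)
  step 10: S4  (read c: S5→S4)

So i = 1, j = 3, giving x = w[0:1] = c, y = w[1:3] = dd, z = w[3:10] = cddccdc.
Check: |xy| = 3 ≤ 6 and |y| = 2 ≥ 1. Reading y takes A from S1 back to S1, so every xyⁱz is accepted.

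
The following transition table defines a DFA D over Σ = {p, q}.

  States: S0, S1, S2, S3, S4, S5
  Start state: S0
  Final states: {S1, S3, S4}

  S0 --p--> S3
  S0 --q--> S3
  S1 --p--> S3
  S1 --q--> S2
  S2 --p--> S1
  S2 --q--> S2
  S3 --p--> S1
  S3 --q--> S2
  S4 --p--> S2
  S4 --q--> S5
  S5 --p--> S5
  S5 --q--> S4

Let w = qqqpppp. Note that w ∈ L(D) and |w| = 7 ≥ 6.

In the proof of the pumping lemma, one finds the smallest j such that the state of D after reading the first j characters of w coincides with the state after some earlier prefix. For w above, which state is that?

S2

Run of D on w = q q q p p p p:
  step 0: S0  (start)
  step 1: S3  (read q: S0→S3)
  step 2: S2  (read q: S3→S2)
  step 3: S2  (read q: S2→S2)   ← first repeat (S2 seen earlier)
  step 4: S1  (read p: S2→S1)
  step 5: S3  (read p: S1→S3)
  step 6: S1  (read p: S3→S1)
  step 7: S3  (read p: S1→S3)

The earliest repeat is at step j = 3: D is in S2, which it already visited at step i = 2.
Pumping length from the standard proof: p = 6 (the number of states). The repeated state found above gives |xy| = j ≤ 6 and |y| = j − i ≥ 1.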